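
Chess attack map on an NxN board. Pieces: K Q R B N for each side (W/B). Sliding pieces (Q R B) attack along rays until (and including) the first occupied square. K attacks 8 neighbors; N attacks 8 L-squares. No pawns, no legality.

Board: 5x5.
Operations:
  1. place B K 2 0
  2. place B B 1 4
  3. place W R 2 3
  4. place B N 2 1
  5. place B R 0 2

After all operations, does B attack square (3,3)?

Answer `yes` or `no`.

Answer: yes

Derivation:
Op 1: place BK@(2,0)
Op 2: place BB@(1,4)
Op 3: place WR@(2,3)
Op 4: place BN@(2,1)
Op 5: place BR@(0,2)
Per-piece attacks for B:
  BR@(0,2): attacks (0,3) (0,4) (0,1) (0,0) (1,2) (2,2) (3,2) (4,2)
  BB@(1,4): attacks (2,3) (0,3) [ray(1,-1) blocked at (2,3)]
  BK@(2,0): attacks (2,1) (3,0) (1,0) (3,1) (1,1)
  BN@(2,1): attacks (3,3) (4,2) (1,3) (0,2) (4,0) (0,0)
B attacks (3,3): yes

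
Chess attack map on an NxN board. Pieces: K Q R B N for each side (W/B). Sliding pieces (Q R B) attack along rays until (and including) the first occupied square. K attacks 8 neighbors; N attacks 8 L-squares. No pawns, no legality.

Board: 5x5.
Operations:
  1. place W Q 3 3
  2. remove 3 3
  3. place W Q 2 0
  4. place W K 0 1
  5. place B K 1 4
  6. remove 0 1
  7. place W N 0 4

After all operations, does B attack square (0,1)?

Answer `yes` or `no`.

Op 1: place WQ@(3,3)
Op 2: remove (3,3)
Op 3: place WQ@(2,0)
Op 4: place WK@(0,1)
Op 5: place BK@(1,4)
Op 6: remove (0,1)
Op 7: place WN@(0,4)
Per-piece attacks for B:
  BK@(1,4): attacks (1,3) (2,4) (0,4) (2,3) (0,3)
B attacks (0,1): no

Answer: no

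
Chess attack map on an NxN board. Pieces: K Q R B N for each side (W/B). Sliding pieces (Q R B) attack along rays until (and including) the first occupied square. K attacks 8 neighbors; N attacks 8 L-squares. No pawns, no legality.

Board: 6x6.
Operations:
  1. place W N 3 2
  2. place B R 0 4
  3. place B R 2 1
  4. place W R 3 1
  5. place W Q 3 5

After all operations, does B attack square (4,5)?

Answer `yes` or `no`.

Answer: no

Derivation:
Op 1: place WN@(3,2)
Op 2: place BR@(0,4)
Op 3: place BR@(2,1)
Op 4: place WR@(3,1)
Op 5: place WQ@(3,5)
Per-piece attacks for B:
  BR@(0,4): attacks (0,5) (0,3) (0,2) (0,1) (0,0) (1,4) (2,4) (3,4) (4,4) (5,4)
  BR@(2,1): attacks (2,2) (2,3) (2,4) (2,5) (2,0) (3,1) (1,1) (0,1) [ray(1,0) blocked at (3,1)]
B attacks (4,5): no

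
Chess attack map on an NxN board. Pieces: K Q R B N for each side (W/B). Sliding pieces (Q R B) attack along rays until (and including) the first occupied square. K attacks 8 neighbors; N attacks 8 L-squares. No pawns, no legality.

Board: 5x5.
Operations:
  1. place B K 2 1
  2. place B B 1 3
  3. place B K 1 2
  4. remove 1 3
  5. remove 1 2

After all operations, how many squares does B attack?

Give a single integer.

Op 1: place BK@(2,1)
Op 2: place BB@(1,3)
Op 3: place BK@(1,2)
Op 4: remove (1,3)
Op 5: remove (1,2)
Per-piece attacks for B:
  BK@(2,1): attacks (2,2) (2,0) (3,1) (1,1) (3,2) (3,0) (1,2) (1,0)
Union (8 distinct): (1,0) (1,1) (1,2) (2,0) (2,2) (3,0) (3,1) (3,2)

Answer: 8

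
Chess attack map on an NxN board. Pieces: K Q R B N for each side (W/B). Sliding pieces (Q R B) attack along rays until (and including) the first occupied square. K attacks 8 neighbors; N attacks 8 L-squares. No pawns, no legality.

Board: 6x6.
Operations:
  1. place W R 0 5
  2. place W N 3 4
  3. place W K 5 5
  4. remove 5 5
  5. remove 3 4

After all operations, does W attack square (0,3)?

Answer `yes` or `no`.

Answer: yes

Derivation:
Op 1: place WR@(0,5)
Op 2: place WN@(3,4)
Op 3: place WK@(5,5)
Op 4: remove (5,5)
Op 5: remove (3,4)
Per-piece attacks for W:
  WR@(0,5): attacks (0,4) (0,3) (0,2) (0,1) (0,0) (1,5) (2,5) (3,5) (4,5) (5,5)
W attacks (0,3): yes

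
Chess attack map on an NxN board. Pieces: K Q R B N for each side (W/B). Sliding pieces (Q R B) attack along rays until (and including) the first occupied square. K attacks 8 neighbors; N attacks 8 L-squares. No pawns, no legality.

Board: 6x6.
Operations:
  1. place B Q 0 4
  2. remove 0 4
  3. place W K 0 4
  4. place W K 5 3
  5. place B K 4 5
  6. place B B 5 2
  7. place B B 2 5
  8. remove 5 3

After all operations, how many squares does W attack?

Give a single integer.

Answer: 5

Derivation:
Op 1: place BQ@(0,4)
Op 2: remove (0,4)
Op 3: place WK@(0,4)
Op 4: place WK@(5,3)
Op 5: place BK@(4,5)
Op 6: place BB@(5,2)
Op 7: place BB@(2,5)
Op 8: remove (5,3)
Per-piece attacks for W:
  WK@(0,4): attacks (0,5) (0,3) (1,4) (1,5) (1,3)
Union (5 distinct): (0,3) (0,5) (1,3) (1,4) (1,5)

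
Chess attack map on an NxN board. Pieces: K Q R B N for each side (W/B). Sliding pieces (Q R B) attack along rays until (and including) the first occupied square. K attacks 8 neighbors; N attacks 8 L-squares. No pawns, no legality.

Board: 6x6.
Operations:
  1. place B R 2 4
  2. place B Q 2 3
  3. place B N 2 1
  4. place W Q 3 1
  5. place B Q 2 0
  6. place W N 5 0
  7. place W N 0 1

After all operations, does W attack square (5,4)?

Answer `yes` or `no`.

Op 1: place BR@(2,4)
Op 2: place BQ@(2,3)
Op 3: place BN@(2,1)
Op 4: place WQ@(3,1)
Op 5: place BQ@(2,0)
Op 6: place WN@(5,0)
Op 7: place WN@(0,1)
Per-piece attacks for W:
  WN@(0,1): attacks (1,3) (2,2) (2,0)
  WQ@(3,1): attacks (3,2) (3,3) (3,4) (3,5) (3,0) (4,1) (5,1) (2,1) (4,2) (5,3) (4,0) (2,2) (1,3) (0,4) (2,0) [ray(-1,0) blocked at (2,1); ray(-1,-1) blocked at (2,0)]
  WN@(5,0): attacks (4,2) (3,1)
W attacks (5,4): no

Answer: no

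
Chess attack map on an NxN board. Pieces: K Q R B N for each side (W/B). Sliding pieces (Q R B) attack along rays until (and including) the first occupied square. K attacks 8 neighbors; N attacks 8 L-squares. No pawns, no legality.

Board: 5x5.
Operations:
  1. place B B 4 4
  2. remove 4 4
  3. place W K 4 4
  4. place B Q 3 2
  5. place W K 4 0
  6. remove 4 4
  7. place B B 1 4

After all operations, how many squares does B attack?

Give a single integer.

Op 1: place BB@(4,4)
Op 2: remove (4,4)
Op 3: place WK@(4,4)
Op 4: place BQ@(3,2)
Op 5: place WK@(4,0)
Op 6: remove (4,4)
Op 7: place BB@(1,4)
Per-piece attacks for B:
  BB@(1,4): attacks (2,3) (3,2) (0,3) [ray(1,-1) blocked at (3,2)]
  BQ@(3,2): attacks (3,3) (3,4) (3,1) (3,0) (4,2) (2,2) (1,2) (0,2) (4,3) (4,1) (2,3) (1,4) (2,1) (1,0) [ray(-1,1) blocked at (1,4)]
Union (16 distinct): (0,2) (0,3) (1,0) (1,2) (1,4) (2,1) (2,2) (2,3) (3,0) (3,1) (3,2) (3,3) (3,4) (4,1) (4,2) (4,3)

Answer: 16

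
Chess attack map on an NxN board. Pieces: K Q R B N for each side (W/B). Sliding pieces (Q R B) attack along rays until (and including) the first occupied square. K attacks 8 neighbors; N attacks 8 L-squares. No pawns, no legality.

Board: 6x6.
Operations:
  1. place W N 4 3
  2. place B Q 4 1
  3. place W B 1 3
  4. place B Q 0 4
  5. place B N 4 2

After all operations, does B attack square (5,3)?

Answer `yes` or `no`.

Answer: no

Derivation:
Op 1: place WN@(4,3)
Op 2: place BQ@(4,1)
Op 3: place WB@(1,3)
Op 4: place BQ@(0,4)
Op 5: place BN@(4,2)
Per-piece attacks for B:
  BQ@(0,4): attacks (0,5) (0,3) (0,2) (0,1) (0,0) (1,4) (2,4) (3,4) (4,4) (5,4) (1,5) (1,3) [ray(1,-1) blocked at (1,3)]
  BQ@(4,1): attacks (4,2) (4,0) (5,1) (3,1) (2,1) (1,1) (0,1) (5,2) (5,0) (3,2) (2,3) (1,4) (0,5) (3,0) [ray(0,1) blocked at (4,2)]
  BN@(4,2): attacks (5,4) (3,4) (2,3) (5,0) (3,0) (2,1)
B attacks (5,3): no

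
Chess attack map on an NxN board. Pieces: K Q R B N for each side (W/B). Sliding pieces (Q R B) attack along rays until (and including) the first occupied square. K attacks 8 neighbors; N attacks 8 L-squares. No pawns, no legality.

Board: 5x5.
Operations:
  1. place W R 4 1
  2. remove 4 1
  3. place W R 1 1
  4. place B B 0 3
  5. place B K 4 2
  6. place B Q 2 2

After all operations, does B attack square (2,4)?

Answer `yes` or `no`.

Op 1: place WR@(4,1)
Op 2: remove (4,1)
Op 3: place WR@(1,1)
Op 4: place BB@(0,3)
Op 5: place BK@(4,2)
Op 6: place BQ@(2,2)
Per-piece attacks for B:
  BB@(0,3): attacks (1,4) (1,2) (2,1) (3,0)
  BQ@(2,2): attacks (2,3) (2,4) (2,1) (2,0) (3,2) (4,2) (1,2) (0,2) (3,3) (4,4) (3,1) (4,0) (1,3) (0,4) (1,1) [ray(1,0) blocked at (4,2); ray(-1,-1) blocked at (1,1)]
  BK@(4,2): attacks (4,3) (4,1) (3,2) (3,3) (3,1)
B attacks (2,4): yes

Answer: yes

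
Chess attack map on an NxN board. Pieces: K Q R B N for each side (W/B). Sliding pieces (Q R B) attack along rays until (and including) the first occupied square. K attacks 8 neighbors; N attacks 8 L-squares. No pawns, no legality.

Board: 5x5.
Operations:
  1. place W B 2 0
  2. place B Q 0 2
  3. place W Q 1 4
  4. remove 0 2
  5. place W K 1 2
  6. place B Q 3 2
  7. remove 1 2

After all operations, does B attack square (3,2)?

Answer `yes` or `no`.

Op 1: place WB@(2,0)
Op 2: place BQ@(0,2)
Op 3: place WQ@(1,4)
Op 4: remove (0,2)
Op 5: place WK@(1,2)
Op 6: place BQ@(3,2)
Op 7: remove (1,2)
Per-piece attacks for B:
  BQ@(3,2): attacks (3,3) (3,4) (3,1) (3,0) (4,2) (2,2) (1,2) (0,2) (4,3) (4,1) (2,3) (1,4) (2,1) (1,0) [ray(-1,1) blocked at (1,4)]
B attacks (3,2): no

Answer: no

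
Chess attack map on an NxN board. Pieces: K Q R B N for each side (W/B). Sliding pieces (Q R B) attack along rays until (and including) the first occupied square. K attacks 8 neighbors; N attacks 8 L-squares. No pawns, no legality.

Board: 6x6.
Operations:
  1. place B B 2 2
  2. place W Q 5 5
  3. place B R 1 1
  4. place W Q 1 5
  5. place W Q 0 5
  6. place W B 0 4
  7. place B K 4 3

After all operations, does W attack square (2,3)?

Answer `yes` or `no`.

Answer: yes

Derivation:
Op 1: place BB@(2,2)
Op 2: place WQ@(5,5)
Op 3: place BR@(1,1)
Op 4: place WQ@(1,5)
Op 5: place WQ@(0,5)
Op 6: place WB@(0,4)
Op 7: place BK@(4,3)
Per-piece attacks for W:
  WB@(0,4): attacks (1,5) (1,3) (2,2) [ray(1,1) blocked at (1,5); ray(1,-1) blocked at (2,2)]
  WQ@(0,5): attacks (0,4) (1,5) (1,4) (2,3) (3,2) (4,1) (5,0) [ray(0,-1) blocked at (0,4); ray(1,0) blocked at (1,5)]
  WQ@(1,5): attacks (1,4) (1,3) (1,2) (1,1) (2,5) (3,5) (4,5) (5,5) (0,5) (2,4) (3,3) (4,2) (5,1) (0,4) [ray(0,-1) blocked at (1,1); ray(1,0) blocked at (5,5); ray(-1,0) blocked at (0,5); ray(-1,-1) blocked at (0,4)]
  WQ@(5,5): attacks (5,4) (5,3) (5,2) (5,1) (5,0) (4,5) (3,5) (2,5) (1,5) (4,4) (3,3) (2,2) [ray(-1,0) blocked at (1,5); ray(-1,-1) blocked at (2,2)]
W attacks (2,3): yes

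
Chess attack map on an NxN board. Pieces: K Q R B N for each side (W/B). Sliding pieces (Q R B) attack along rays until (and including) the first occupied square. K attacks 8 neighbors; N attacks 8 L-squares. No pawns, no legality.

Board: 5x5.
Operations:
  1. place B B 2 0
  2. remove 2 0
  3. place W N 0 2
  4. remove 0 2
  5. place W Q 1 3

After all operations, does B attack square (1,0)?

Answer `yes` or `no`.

Op 1: place BB@(2,0)
Op 2: remove (2,0)
Op 3: place WN@(0,2)
Op 4: remove (0,2)
Op 5: place WQ@(1,3)
Per-piece attacks for B:
B attacks (1,0): no

Answer: no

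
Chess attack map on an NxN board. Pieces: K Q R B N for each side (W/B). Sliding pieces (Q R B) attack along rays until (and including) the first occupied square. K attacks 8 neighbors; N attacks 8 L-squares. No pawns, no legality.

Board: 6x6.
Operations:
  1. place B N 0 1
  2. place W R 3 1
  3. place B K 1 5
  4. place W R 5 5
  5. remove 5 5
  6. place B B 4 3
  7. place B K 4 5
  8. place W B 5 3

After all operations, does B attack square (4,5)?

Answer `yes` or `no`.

Answer: no

Derivation:
Op 1: place BN@(0,1)
Op 2: place WR@(3,1)
Op 3: place BK@(1,5)
Op 4: place WR@(5,5)
Op 5: remove (5,5)
Op 6: place BB@(4,3)
Op 7: place BK@(4,5)
Op 8: place WB@(5,3)
Per-piece attacks for B:
  BN@(0,1): attacks (1,3) (2,2) (2,0)
  BK@(1,5): attacks (1,4) (2,5) (0,5) (2,4) (0,4)
  BB@(4,3): attacks (5,4) (5,2) (3,4) (2,5) (3,2) (2,1) (1,0)
  BK@(4,5): attacks (4,4) (5,5) (3,5) (5,4) (3,4)
B attacks (4,5): no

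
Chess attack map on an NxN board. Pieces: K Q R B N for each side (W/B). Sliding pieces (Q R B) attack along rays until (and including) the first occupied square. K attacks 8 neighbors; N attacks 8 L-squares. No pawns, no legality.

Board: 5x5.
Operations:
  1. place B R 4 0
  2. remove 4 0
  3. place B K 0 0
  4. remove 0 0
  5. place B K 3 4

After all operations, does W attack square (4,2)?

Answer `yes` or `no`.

Op 1: place BR@(4,0)
Op 2: remove (4,0)
Op 3: place BK@(0,0)
Op 4: remove (0,0)
Op 5: place BK@(3,4)
Per-piece attacks for W:
W attacks (4,2): no

Answer: no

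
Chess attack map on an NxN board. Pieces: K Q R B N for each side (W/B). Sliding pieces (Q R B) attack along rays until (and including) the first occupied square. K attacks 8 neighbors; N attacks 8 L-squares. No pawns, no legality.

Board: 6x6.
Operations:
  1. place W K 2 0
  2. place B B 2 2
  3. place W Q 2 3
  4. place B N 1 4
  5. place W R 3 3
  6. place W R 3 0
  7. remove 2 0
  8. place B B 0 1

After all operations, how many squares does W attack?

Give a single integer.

Answer: 24

Derivation:
Op 1: place WK@(2,0)
Op 2: place BB@(2,2)
Op 3: place WQ@(2,3)
Op 4: place BN@(1,4)
Op 5: place WR@(3,3)
Op 6: place WR@(3,0)
Op 7: remove (2,0)
Op 8: place BB@(0,1)
Per-piece attacks for W:
  WQ@(2,3): attacks (2,4) (2,5) (2,2) (3,3) (1,3) (0,3) (3,4) (4,5) (3,2) (4,1) (5,0) (1,4) (1,2) (0,1) [ray(0,-1) blocked at (2,2); ray(1,0) blocked at (3,3); ray(-1,1) blocked at (1,4); ray(-1,-1) blocked at (0,1)]
  WR@(3,0): attacks (3,1) (3,2) (3,3) (4,0) (5,0) (2,0) (1,0) (0,0) [ray(0,1) blocked at (3,3)]
  WR@(3,3): attacks (3,4) (3,5) (3,2) (3,1) (3,0) (4,3) (5,3) (2,3) [ray(0,-1) blocked at (3,0); ray(-1,0) blocked at (2,3)]
Union (24 distinct): (0,0) (0,1) (0,3) (1,0) (1,2) (1,3) (1,4) (2,0) (2,2) (2,3) (2,4) (2,5) (3,0) (3,1) (3,2) (3,3) (3,4) (3,5) (4,0) (4,1) (4,3) (4,5) (5,0) (5,3)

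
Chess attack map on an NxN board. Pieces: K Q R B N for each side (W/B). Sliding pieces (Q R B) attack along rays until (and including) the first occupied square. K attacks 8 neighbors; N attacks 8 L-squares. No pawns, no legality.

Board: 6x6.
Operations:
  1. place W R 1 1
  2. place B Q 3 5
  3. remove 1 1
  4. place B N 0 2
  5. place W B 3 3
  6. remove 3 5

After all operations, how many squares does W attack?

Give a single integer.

Op 1: place WR@(1,1)
Op 2: place BQ@(3,5)
Op 3: remove (1,1)
Op 4: place BN@(0,2)
Op 5: place WB@(3,3)
Op 6: remove (3,5)
Per-piece attacks for W:
  WB@(3,3): attacks (4,4) (5,5) (4,2) (5,1) (2,4) (1,5) (2,2) (1,1) (0,0)
Union (9 distinct): (0,0) (1,1) (1,5) (2,2) (2,4) (4,2) (4,4) (5,1) (5,5)

Answer: 9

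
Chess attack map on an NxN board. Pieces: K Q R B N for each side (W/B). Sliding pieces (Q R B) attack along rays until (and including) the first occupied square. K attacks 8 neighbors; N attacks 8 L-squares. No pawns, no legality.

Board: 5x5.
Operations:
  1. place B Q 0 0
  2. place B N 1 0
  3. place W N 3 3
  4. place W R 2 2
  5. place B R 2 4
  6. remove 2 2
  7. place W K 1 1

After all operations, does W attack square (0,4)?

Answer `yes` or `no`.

Op 1: place BQ@(0,0)
Op 2: place BN@(1,0)
Op 3: place WN@(3,3)
Op 4: place WR@(2,2)
Op 5: place BR@(2,4)
Op 6: remove (2,2)
Op 7: place WK@(1,1)
Per-piece attacks for W:
  WK@(1,1): attacks (1,2) (1,0) (2,1) (0,1) (2,2) (2,0) (0,2) (0,0)
  WN@(3,3): attacks (1,4) (4,1) (2,1) (1,2)
W attacks (0,4): no

Answer: no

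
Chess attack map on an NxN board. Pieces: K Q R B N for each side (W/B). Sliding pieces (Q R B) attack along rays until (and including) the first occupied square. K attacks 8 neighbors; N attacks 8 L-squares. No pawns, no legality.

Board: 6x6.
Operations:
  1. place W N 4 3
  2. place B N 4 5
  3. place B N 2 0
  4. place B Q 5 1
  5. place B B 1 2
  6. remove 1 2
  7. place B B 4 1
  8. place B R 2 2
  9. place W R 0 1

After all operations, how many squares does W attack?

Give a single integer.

Answer: 14

Derivation:
Op 1: place WN@(4,3)
Op 2: place BN@(4,5)
Op 3: place BN@(2,0)
Op 4: place BQ@(5,1)
Op 5: place BB@(1,2)
Op 6: remove (1,2)
Op 7: place BB@(4,1)
Op 8: place BR@(2,2)
Op 9: place WR@(0,1)
Per-piece attacks for W:
  WR@(0,1): attacks (0,2) (0,3) (0,4) (0,5) (0,0) (1,1) (2,1) (3,1) (4,1) [ray(1,0) blocked at (4,1)]
  WN@(4,3): attacks (5,5) (3,5) (2,4) (5,1) (3,1) (2,2)
Union (14 distinct): (0,0) (0,2) (0,3) (0,4) (0,5) (1,1) (2,1) (2,2) (2,4) (3,1) (3,5) (4,1) (5,1) (5,5)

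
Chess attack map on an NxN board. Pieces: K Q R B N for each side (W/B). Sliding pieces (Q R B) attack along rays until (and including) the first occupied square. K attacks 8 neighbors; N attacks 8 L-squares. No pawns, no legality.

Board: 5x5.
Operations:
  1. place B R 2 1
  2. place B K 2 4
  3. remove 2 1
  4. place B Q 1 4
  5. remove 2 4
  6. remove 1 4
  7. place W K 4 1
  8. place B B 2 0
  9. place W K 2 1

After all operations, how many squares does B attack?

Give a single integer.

Op 1: place BR@(2,1)
Op 2: place BK@(2,4)
Op 3: remove (2,1)
Op 4: place BQ@(1,4)
Op 5: remove (2,4)
Op 6: remove (1,4)
Op 7: place WK@(4,1)
Op 8: place BB@(2,0)
Op 9: place WK@(2,1)
Per-piece attacks for B:
  BB@(2,0): attacks (3,1) (4,2) (1,1) (0,2)
Union (4 distinct): (0,2) (1,1) (3,1) (4,2)

Answer: 4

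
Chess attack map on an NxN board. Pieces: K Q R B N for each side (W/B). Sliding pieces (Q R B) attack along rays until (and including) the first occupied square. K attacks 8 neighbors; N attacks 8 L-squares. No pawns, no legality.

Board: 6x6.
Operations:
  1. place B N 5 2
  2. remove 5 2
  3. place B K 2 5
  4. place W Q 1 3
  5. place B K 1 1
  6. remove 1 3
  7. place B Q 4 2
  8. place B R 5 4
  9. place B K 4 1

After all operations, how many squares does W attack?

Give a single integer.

Op 1: place BN@(5,2)
Op 2: remove (5,2)
Op 3: place BK@(2,5)
Op 4: place WQ@(1,3)
Op 5: place BK@(1,1)
Op 6: remove (1,3)
Op 7: place BQ@(4,2)
Op 8: place BR@(5,4)
Op 9: place BK@(4,1)
Per-piece attacks for W:
Union (0 distinct): (none)

Answer: 0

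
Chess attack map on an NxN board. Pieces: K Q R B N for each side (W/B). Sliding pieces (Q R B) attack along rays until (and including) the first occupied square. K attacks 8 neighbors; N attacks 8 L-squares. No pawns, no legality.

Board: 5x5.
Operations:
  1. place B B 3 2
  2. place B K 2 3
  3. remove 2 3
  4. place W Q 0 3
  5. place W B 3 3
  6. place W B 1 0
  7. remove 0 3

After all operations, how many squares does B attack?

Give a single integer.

Op 1: place BB@(3,2)
Op 2: place BK@(2,3)
Op 3: remove (2,3)
Op 4: place WQ@(0,3)
Op 5: place WB@(3,3)
Op 6: place WB@(1,0)
Op 7: remove (0,3)
Per-piece attacks for B:
  BB@(3,2): attacks (4,3) (4,1) (2,3) (1,4) (2,1) (1,0) [ray(-1,-1) blocked at (1,0)]
Union (6 distinct): (1,0) (1,4) (2,1) (2,3) (4,1) (4,3)

Answer: 6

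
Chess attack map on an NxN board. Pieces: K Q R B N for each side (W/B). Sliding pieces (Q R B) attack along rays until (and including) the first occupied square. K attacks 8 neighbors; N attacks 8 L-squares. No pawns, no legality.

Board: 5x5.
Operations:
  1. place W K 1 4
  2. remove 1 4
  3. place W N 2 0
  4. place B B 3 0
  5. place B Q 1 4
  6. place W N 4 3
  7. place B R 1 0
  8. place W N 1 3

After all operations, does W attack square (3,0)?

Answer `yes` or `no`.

Op 1: place WK@(1,4)
Op 2: remove (1,4)
Op 3: place WN@(2,0)
Op 4: place BB@(3,0)
Op 5: place BQ@(1,4)
Op 6: place WN@(4,3)
Op 7: place BR@(1,0)
Op 8: place WN@(1,3)
Per-piece attacks for W:
  WN@(1,3): attacks (3,4) (2,1) (3,2) (0,1)
  WN@(2,0): attacks (3,2) (4,1) (1,2) (0,1)
  WN@(4,3): attacks (2,4) (3,1) (2,2)
W attacks (3,0): no

Answer: no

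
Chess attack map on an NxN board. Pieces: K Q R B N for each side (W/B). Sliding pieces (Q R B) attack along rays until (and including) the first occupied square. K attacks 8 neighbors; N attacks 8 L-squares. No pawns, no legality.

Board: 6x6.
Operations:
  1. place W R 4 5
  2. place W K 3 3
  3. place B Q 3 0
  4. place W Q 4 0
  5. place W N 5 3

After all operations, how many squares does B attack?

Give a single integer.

Answer: 12

Derivation:
Op 1: place WR@(4,5)
Op 2: place WK@(3,3)
Op 3: place BQ@(3,0)
Op 4: place WQ@(4,0)
Op 5: place WN@(5,3)
Per-piece attacks for B:
  BQ@(3,0): attacks (3,1) (3,2) (3,3) (4,0) (2,0) (1,0) (0,0) (4,1) (5,2) (2,1) (1,2) (0,3) [ray(0,1) blocked at (3,3); ray(1,0) blocked at (4,0)]
Union (12 distinct): (0,0) (0,3) (1,0) (1,2) (2,0) (2,1) (3,1) (3,2) (3,3) (4,0) (4,1) (5,2)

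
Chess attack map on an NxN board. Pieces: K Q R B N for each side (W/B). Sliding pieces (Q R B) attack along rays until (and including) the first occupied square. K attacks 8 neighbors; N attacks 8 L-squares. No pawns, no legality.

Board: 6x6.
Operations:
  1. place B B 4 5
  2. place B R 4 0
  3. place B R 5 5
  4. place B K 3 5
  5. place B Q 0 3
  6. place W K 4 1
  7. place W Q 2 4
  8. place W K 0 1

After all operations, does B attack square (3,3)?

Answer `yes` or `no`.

Answer: yes

Derivation:
Op 1: place BB@(4,5)
Op 2: place BR@(4,0)
Op 3: place BR@(5,5)
Op 4: place BK@(3,5)
Op 5: place BQ@(0,3)
Op 6: place WK@(4,1)
Op 7: place WQ@(2,4)
Op 8: place WK@(0,1)
Per-piece attacks for B:
  BQ@(0,3): attacks (0,4) (0,5) (0,2) (0,1) (1,3) (2,3) (3,3) (4,3) (5,3) (1,4) (2,5) (1,2) (2,1) (3,0) [ray(0,-1) blocked at (0,1)]
  BK@(3,5): attacks (3,4) (4,5) (2,5) (4,4) (2,4)
  BR@(4,0): attacks (4,1) (5,0) (3,0) (2,0) (1,0) (0,0) [ray(0,1) blocked at (4,1)]
  BB@(4,5): attacks (5,4) (3,4) (2,3) (1,2) (0,1) [ray(-1,-1) blocked at (0,1)]
  BR@(5,5): attacks (5,4) (5,3) (5,2) (5,1) (5,0) (4,5) [ray(-1,0) blocked at (4,5)]
B attacks (3,3): yes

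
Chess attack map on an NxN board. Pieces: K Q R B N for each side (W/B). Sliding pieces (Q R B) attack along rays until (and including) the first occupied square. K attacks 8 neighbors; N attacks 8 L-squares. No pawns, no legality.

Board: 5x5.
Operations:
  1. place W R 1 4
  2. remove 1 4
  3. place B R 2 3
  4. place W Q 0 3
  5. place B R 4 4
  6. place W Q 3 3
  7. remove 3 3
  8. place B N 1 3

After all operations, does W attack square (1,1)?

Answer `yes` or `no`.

Answer: no

Derivation:
Op 1: place WR@(1,4)
Op 2: remove (1,4)
Op 3: place BR@(2,3)
Op 4: place WQ@(0,3)
Op 5: place BR@(4,4)
Op 6: place WQ@(3,3)
Op 7: remove (3,3)
Op 8: place BN@(1,3)
Per-piece attacks for W:
  WQ@(0,3): attacks (0,4) (0,2) (0,1) (0,0) (1,3) (1,4) (1,2) (2,1) (3,0) [ray(1,0) blocked at (1,3)]
W attacks (1,1): no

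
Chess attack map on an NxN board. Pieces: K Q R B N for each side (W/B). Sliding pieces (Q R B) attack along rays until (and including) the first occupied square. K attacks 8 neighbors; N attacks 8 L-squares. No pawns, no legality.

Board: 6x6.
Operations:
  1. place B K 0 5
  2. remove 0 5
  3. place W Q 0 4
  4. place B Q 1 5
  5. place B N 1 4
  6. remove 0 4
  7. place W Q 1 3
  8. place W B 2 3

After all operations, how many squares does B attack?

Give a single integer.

Answer: 13

Derivation:
Op 1: place BK@(0,5)
Op 2: remove (0,5)
Op 3: place WQ@(0,4)
Op 4: place BQ@(1,5)
Op 5: place BN@(1,4)
Op 6: remove (0,4)
Op 7: place WQ@(1,3)
Op 8: place WB@(2,3)
Per-piece attacks for B:
  BN@(1,4): attacks (3,5) (2,2) (3,3) (0,2)
  BQ@(1,5): attacks (1,4) (2,5) (3,5) (4,5) (5,5) (0,5) (2,4) (3,3) (4,2) (5,1) (0,4) [ray(0,-1) blocked at (1,4)]
Union (13 distinct): (0,2) (0,4) (0,5) (1,4) (2,2) (2,4) (2,5) (3,3) (3,5) (4,2) (4,5) (5,1) (5,5)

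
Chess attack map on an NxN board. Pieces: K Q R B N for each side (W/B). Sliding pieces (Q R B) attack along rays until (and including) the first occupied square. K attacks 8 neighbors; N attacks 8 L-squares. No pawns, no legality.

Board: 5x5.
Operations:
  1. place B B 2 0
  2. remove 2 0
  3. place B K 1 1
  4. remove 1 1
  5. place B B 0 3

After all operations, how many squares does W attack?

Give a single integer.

Op 1: place BB@(2,0)
Op 2: remove (2,0)
Op 3: place BK@(1,1)
Op 4: remove (1,1)
Op 5: place BB@(0,3)
Per-piece attacks for W:
Union (0 distinct): (none)

Answer: 0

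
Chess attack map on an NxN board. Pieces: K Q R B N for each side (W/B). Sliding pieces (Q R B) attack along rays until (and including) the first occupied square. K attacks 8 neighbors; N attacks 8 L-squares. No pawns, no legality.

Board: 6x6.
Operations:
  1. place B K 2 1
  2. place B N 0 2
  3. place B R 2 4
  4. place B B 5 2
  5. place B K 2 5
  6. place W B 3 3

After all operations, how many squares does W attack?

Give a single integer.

Answer: 8

Derivation:
Op 1: place BK@(2,1)
Op 2: place BN@(0,2)
Op 3: place BR@(2,4)
Op 4: place BB@(5,2)
Op 5: place BK@(2,5)
Op 6: place WB@(3,3)
Per-piece attacks for W:
  WB@(3,3): attacks (4,4) (5,5) (4,2) (5,1) (2,4) (2,2) (1,1) (0,0) [ray(-1,1) blocked at (2,4)]
Union (8 distinct): (0,0) (1,1) (2,2) (2,4) (4,2) (4,4) (5,1) (5,5)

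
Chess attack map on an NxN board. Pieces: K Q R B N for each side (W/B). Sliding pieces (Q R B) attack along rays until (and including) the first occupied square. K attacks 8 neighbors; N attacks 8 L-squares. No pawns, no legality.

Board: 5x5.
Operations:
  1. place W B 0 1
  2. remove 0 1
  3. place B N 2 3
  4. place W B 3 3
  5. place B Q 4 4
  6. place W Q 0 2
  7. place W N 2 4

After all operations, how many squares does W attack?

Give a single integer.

Op 1: place WB@(0,1)
Op 2: remove (0,1)
Op 3: place BN@(2,3)
Op 4: place WB@(3,3)
Op 5: place BQ@(4,4)
Op 6: place WQ@(0,2)
Op 7: place WN@(2,4)
Per-piece attacks for W:
  WQ@(0,2): attacks (0,3) (0,4) (0,1) (0,0) (1,2) (2,2) (3,2) (4,2) (1,3) (2,4) (1,1) (2,0) [ray(1,1) blocked at (2,4)]
  WN@(2,4): attacks (3,2) (4,3) (1,2) (0,3)
  WB@(3,3): attacks (4,4) (4,2) (2,4) (2,2) (1,1) (0,0) [ray(1,1) blocked at (4,4); ray(-1,1) blocked at (2,4)]
Union (14 distinct): (0,0) (0,1) (0,3) (0,4) (1,1) (1,2) (1,3) (2,0) (2,2) (2,4) (3,2) (4,2) (4,3) (4,4)

Answer: 14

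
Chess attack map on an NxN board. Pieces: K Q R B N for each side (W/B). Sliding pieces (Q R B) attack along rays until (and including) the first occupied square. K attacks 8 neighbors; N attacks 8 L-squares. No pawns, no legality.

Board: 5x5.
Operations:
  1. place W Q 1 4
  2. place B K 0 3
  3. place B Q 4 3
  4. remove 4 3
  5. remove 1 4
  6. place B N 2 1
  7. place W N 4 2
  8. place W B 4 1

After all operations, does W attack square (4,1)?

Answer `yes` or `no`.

Answer: no

Derivation:
Op 1: place WQ@(1,4)
Op 2: place BK@(0,3)
Op 3: place BQ@(4,3)
Op 4: remove (4,3)
Op 5: remove (1,4)
Op 6: place BN@(2,1)
Op 7: place WN@(4,2)
Op 8: place WB@(4,1)
Per-piece attacks for W:
  WB@(4,1): attacks (3,2) (2,3) (1,4) (3,0)
  WN@(4,2): attacks (3,4) (2,3) (3,0) (2,1)
W attacks (4,1): no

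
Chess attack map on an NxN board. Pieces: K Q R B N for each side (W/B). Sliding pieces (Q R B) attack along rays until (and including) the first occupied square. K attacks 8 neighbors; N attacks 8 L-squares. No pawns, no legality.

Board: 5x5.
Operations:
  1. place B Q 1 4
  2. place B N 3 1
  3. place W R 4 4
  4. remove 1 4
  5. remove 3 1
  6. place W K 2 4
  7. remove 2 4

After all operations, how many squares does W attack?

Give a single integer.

Answer: 8

Derivation:
Op 1: place BQ@(1,4)
Op 2: place BN@(3,1)
Op 3: place WR@(4,4)
Op 4: remove (1,4)
Op 5: remove (3,1)
Op 6: place WK@(2,4)
Op 7: remove (2,4)
Per-piece attacks for W:
  WR@(4,4): attacks (4,3) (4,2) (4,1) (4,0) (3,4) (2,4) (1,4) (0,4)
Union (8 distinct): (0,4) (1,4) (2,4) (3,4) (4,0) (4,1) (4,2) (4,3)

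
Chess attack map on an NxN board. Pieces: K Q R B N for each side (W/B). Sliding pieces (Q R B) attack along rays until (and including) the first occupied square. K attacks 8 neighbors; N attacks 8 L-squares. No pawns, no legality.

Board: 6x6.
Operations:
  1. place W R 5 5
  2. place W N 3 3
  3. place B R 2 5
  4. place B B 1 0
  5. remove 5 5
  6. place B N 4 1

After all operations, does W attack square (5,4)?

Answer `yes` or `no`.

Answer: yes

Derivation:
Op 1: place WR@(5,5)
Op 2: place WN@(3,3)
Op 3: place BR@(2,5)
Op 4: place BB@(1,0)
Op 5: remove (5,5)
Op 6: place BN@(4,1)
Per-piece attacks for W:
  WN@(3,3): attacks (4,5) (5,4) (2,5) (1,4) (4,1) (5,2) (2,1) (1,2)
W attacks (5,4): yes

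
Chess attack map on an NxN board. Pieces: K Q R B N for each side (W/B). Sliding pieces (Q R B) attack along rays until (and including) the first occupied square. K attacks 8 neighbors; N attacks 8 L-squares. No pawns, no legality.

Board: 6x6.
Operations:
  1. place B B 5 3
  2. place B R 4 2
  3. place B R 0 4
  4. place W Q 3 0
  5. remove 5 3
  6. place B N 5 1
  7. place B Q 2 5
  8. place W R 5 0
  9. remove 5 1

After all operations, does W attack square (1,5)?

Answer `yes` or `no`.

Op 1: place BB@(5,3)
Op 2: place BR@(4,2)
Op 3: place BR@(0,4)
Op 4: place WQ@(3,0)
Op 5: remove (5,3)
Op 6: place BN@(5,1)
Op 7: place BQ@(2,5)
Op 8: place WR@(5,0)
Op 9: remove (5,1)
Per-piece attacks for W:
  WQ@(3,0): attacks (3,1) (3,2) (3,3) (3,4) (3,5) (4,0) (5,0) (2,0) (1,0) (0,0) (4,1) (5,2) (2,1) (1,2) (0,3) [ray(1,0) blocked at (5,0)]
  WR@(5,0): attacks (5,1) (5,2) (5,3) (5,4) (5,5) (4,0) (3,0) [ray(-1,0) blocked at (3,0)]
W attacks (1,5): no

Answer: no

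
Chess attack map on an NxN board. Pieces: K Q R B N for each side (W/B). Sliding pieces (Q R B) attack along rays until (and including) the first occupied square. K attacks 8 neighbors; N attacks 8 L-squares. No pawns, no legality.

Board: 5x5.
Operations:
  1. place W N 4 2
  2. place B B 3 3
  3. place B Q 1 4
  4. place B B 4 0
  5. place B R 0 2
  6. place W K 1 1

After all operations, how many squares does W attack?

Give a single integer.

Op 1: place WN@(4,2)
Op 2: place BB@(3,3)
Op 3: place BQ@(1,4)
Op 4: place BB@(4,0)
Op 5: place BR@(0,2)
Op 6: place WK@(1,1)
Per-piece attacks for W:
  WK@(1,1): attacks (1,2) (1,0) (2,1) (0,1) (2,2) (2,0) (0,2) (0,0)
  WN@(4,2): attacks (3,4) (2,3) (3,0) (2,1)
Union (11 distinct): (0,0) (0,1) (0,2) (1,0) (1,2) (2,0) (2,1) (2,2) (2,3) (3,0) (3,4)

Answer: 11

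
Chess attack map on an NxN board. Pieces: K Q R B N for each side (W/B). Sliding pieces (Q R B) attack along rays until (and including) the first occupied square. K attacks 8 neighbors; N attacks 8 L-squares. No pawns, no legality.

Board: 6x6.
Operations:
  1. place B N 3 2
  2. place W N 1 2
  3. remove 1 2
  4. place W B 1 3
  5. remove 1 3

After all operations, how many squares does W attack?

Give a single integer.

Answer: 0

Derivation:
Op 1: place BN@(3,2)
Op 2: place WN@(1,2)
Op 3: remove (1,2)
Op 4: place WB@(1,3)
Op 5: remove (1,3)
Per-piece attacks for W:
Union (0 distinct): (none)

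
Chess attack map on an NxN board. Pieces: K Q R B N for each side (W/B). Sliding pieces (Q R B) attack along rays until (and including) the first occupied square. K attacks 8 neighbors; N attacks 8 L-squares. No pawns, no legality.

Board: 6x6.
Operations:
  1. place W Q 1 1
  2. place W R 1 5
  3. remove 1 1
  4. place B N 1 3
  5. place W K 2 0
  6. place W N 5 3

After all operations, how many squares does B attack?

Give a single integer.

Answer: 6

Derivation:
Op 1: place WQ@(1,1)
Op 2: place WR@(1,5)
Op 3: remove (1,1)
Op 4: place BN@(1,3)
Op 5: place WK@(2,0)
Op 6: place WN@(5,3)
Per-piece attacks for B:
  BN@(1,3): attacks (2,5) (3,4) (0,5) (2,1) (3,2) (0,1)
Union (6 distinct): (0,1) (0,5) (2,1) (2,5) (3,2) (3,4)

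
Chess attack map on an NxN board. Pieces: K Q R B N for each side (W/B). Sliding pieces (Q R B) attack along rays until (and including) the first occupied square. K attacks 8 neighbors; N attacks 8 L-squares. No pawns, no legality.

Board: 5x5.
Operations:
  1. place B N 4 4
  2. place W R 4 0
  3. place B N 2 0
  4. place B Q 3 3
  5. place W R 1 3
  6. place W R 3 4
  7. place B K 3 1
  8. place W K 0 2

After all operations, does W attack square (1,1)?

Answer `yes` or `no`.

Op 1: place BN@(4,4)
Op 2: place WR@(4,0)
Op 3: place BN@(2,0)
Op 4: place BQ@(3,3)
Op 5: place WR@(1,3)
Op 6: place WR@(3,4)
Op 7: place BK@(3,1)
Op 8: place WK@(0,2)
Per-piece attacks for W:
  WK@(0,2): attacks (0,3) (0,1) (1,2) (1,3) (1,1)
  WR@(1,3): attacks (1,4) (1,2) (1,1) (1,0) (2,3) (3,3) (0,3) [ray(1,0) blocked at (3,3)]
  WR@(3,4): attacks (3,3) (4,4) (2,4) (1,4) (0,4) [ray(0,-1) blocked at (3,3); ray(1,0) blocked at (4,4)]
  WR@(4,0): attacks (4,1) (4,2) (4,3) (4,4) (3,0) (2,0) [ray(0,1) blocked at (4,4); ray(-1,0) blocked at (2,0)]
W attacks (1,1): yes

Answer: yes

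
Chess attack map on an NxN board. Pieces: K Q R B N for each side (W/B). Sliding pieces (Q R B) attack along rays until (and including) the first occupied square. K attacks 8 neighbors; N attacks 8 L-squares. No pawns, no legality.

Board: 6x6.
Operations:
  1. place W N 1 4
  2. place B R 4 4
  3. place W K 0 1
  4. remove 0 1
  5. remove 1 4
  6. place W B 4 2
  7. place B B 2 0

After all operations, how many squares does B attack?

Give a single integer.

Op 1: place WN@(1,4)
Op 2: place BR@(4,4)
Op 3: place WK@(0,1)
Op 4: remove (0,1)
Op 5: remove (1,4)
Op 6: place WB@(4,2)
Op 7: place BB@(2,0)
Per-piece attacks for B:
  BB@(2,0): attacks (3,1) (4,2) (1,1) (0,2) [ray(1,1) blocked at (4,2)]
  BR@(4,4): attacks (4,5) (4,3) (4,2) (5,4) (3,4) (2,4) (1,4) (0,4) [ray(0,-1) blocked at (4,2)]
Union (11 distinct): (0,2) (0,4) (1,1) (1,4) (2,4) (3,1) (3,4) (4,2) (4,3) (4,5) (5,4)

Answer: 11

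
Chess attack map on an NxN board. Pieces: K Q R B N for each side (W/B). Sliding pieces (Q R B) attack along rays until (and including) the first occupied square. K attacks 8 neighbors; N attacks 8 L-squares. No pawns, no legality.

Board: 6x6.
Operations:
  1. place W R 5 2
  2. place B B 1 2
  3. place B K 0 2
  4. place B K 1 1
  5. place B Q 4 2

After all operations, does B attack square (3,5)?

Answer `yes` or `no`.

Answer: no

Derivation:
Op 1: place WR@(5,2)
Op 2: place BB@(1,2)
Op 3: place BK@(0,2)
Op 4: place BK@(1,1)
Op 5: place BQ@(4,2)
Per-piece attacks for B:
  BK@(0,2): attacks (0,3) (0,1) (1,2) (1,3) (1,1)
  BK@(1,1): attacks (1,2) (1,0) (2,1) (0,1) (2,2) (2,0) (0,2) (0,0)
  BB@(1,2): attacks (2,3) (3,4) (4,5) (2,1) (3,0) (0,3) (0,1)
  BQ@(4,2): attacks (4,3) (4,4) (4,5) (4,1) (4,0) (5,2) (3,2) (2,2) (1,2) (5,3) (5,1) (3,3) (2,4) (1,5) (3,1) (2,0) [ray(1,0) blocked at (5,2); ray(-1,0) blocked at (1,2)]
B attacks (3,5): no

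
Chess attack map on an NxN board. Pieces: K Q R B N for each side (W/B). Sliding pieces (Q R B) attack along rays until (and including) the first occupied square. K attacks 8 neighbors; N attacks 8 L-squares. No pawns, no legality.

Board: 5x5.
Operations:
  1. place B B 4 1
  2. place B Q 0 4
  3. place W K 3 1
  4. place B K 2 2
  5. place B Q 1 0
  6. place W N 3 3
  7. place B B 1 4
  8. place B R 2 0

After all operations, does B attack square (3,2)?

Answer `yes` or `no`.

Answer: yes

Derivation:
Op 1: place BB@(4,1)
Op 2: place BQ@(0,4)
Op 3: place WK@(3,1)
Op 4: place BK@(2,2)
Op 5: place BQ@(1,0)
Op 6: place WN@(3,3)
Op 7: place BB@(1,4)
Op 8: place BR@(2,0)
Per-piece attacks for B:
  BQ@(0,4): attacks (0,3) (0,2) (0,1) (0,0) (1,4) (1,3) (2,2) [ray(1,0) blocked at (1,4); ray(1,-1) blocked at (2,2)]
  BQ@(1,0): attacks (1,1) (1,2) (1,3) (1,4) (2,0) (0,0) (2,1) (3,2) (4,3) (0,1) [ray(0,1) blocked at (1,4); ray(1,0) blocked at (2,0)]
  BB@(1,4): attacks (2,3) (3,2) (4,1) (0,3) [ray(1,-1) blocked at (4,1)]
  BR@(2,0): attacks (2,1) (2,2) (3,0) (4,0) (1,0) [ray(0,1) blocked at (2,2); ray(-1,0) blocked at (1,0)]
  BK@(2,2): attacks (2,3) (2,1) (3,2) (1,2) (3,3) (3,1) (1,3) (1,1)
  BB@(4,1): attacks (3,2) (2,3) (1,4) (3,0) [ray(-1,1) blocked at (1,4)]
B attacks (3,2): yes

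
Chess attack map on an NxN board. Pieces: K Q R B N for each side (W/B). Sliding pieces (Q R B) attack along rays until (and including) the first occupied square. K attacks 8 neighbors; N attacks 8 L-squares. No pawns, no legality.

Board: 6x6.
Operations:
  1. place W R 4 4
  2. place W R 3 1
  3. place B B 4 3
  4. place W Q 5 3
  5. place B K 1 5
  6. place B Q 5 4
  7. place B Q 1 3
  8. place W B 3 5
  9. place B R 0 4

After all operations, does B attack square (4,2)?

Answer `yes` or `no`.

Op 1: place WR@(4,4)
Op 2: place WR@(3,1)
Op 3: place BB@(4,3)
Op 4: place WQ@(5,3)
Op 5: place BK@(1,5)
Op 6: place BQ@(5,4)
Op 7: place BQ@(1,3)
Op 8: place WB@(3,5)
Op 9: place BR@(0,4)
Per-piece attacks for B:
  BR@(0,4): attacks (0,5) (0,3) (0,2) (0,1) (0,0) (1,4) (2,4) (3,4) (4,4) [ray(1,0) blocked at (4,4)]
  BQ@(1,3): attacks (1,4) (1,5) (1,2) (1,1) (1,0) (2,3) (3,3) (4,3) (0,3) (2,4) (3,5) (2,2) (3,1) (0,4) (0,2) [ray(0,1) blocked at (1,5); ray(1,0) blocked at (4,3); ray(1,1) blocked at (3,5); ray(1,-1) blocked at (3,1); ray(-1,1) blocked at (0,4)]
  BK@(1,5): attacks (1,4) (2,5) (0,5) (2,4) (0,4)
  BB@(4,3): attacks (5,4) (5,2) (3,4) (2,5) (3,2) (2,1) (1,0) [ray(1,1) blocked at (5,4)]
  BQ@(5,4): attacks (5,5) (5,3) (4,4) (4,5) (4,3) [ray(0,-1) blocked at (5,3); ray(-1,0) blocked at (4,4); ray(-1,-1) blocked at (4,3)]
B attacks (4,2): no

Answer: no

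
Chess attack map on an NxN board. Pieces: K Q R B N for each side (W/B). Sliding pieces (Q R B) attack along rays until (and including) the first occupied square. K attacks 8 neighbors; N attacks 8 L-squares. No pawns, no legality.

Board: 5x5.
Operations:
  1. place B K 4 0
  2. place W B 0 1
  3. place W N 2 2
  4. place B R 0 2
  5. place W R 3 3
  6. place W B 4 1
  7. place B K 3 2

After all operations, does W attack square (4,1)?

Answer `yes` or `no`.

Op 1: place BK@(4,0)
Op 2: place WB@(0,1)
Op 3: place WN@(2,2)
Op 4: place BR@(0,2)
Op 5: place WR@(3,3)
Op 6: place WB@(4,1)
Op 7: place BK@(3,2)
Per-piece attacks for W:
  WB@(0,1): attacks (1,2) (2,3) (3,4) (1,0)
  WN@(2,2): attacks (3,4) (4,3) (1,4) (0,3) (3,0) (4,1) (1,0) (0,1)
  WR@(3,3): attacks (3,4) (3,2) (4,3) (2,3) (1,3) (0,3) [ray(0,-1) blocked at (3,2)]
  WB@(4,1): attacks (3,2) (3,0) [ray(-1,1) blocked at (3,2)]
W attacks (4,1): yes

Answer: yes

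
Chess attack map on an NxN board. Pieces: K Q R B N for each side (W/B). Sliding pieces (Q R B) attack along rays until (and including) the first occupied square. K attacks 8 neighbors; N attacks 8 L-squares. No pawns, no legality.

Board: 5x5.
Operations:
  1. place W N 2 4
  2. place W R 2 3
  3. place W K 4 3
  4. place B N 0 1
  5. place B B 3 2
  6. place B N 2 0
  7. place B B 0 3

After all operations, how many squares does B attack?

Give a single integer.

Op 1: place WN@(2,4)
Op 2: place WR@(2,3)
Op 3: place WK@(4,3)
Op 4: place BN@(0,1)
Op 5: place BB@(3,2)
Op 6: place BN@(2,0)
Op 7: place BB@(0,3)
Per-piece attacks for B:
  BN@(0,1): attacks (1,3) (2,2) (2,0)
  BB@(0,3): attacks (1,4) (1,2) (2,1) (3,0)
  BN@(2,0): attacks (3,2) (4,1) (1,2) (0,1)
  BB@(3,2): attacks (4,3) (4,1) (2,3) (2,1) (1,0) [ray(1,1) blocked at (4,3); ray(-1,1) blocked at (2,3)]
Union (13 distinct): (0,1) (1,0) (1,2) (1,3) (1,4) (2,0) (2,1) (2,2) (2,3) (3,0) (3,2) (4,1) (4,3)

Answer: 13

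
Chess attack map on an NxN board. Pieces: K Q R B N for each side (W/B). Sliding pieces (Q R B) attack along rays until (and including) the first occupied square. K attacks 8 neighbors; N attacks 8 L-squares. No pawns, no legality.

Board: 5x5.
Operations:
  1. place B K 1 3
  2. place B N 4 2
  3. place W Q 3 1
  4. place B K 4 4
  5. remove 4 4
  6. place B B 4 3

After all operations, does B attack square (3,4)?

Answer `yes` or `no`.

Answer: yes

Derivation:
Op 1: place BK@(1,3)
Op 2: place BN@(4,2)
Op 3: place WQ@(3,1)
Op 4: place BK@(4,4)
Op 5: remove (4,4)
Op 6: place BB@(4,3)
Per-piece attacks for B:
  BK@(1,3): attacks (1,4) (1,2) (2,3) (0,3) (2,4) (2,2) (0,4) (0,2)
  BN@(4,2): attacks (3,4) (2,3) (3,0) (2,1)
  BB@(4,3): attacks (3,4) (3,2) (2,1) (1,0)
B attacks (3,4): yes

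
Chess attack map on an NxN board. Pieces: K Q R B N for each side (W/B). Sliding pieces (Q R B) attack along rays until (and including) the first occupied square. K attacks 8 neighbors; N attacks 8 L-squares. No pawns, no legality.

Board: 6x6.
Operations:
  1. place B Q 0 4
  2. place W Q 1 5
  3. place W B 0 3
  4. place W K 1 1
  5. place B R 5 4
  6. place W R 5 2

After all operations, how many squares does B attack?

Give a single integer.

Answer: 16

Derivation:
Op 1: place BQ@(0,4)
Op 2: place WQ@(1,5)
Op 3: place WB@(0,3)
Op 4: place WK@(1,1)
Op 5: place BR@(5,4)
Op 6: place WR@(5,2)
Per-piece attacks for B:
  BQ@(0,4): attacks (0,5) (0,3) (1,4) (2,4) (3,4) (4,4) (5,4) (1,5) (1,3) (2,2) (3,1) (4,0) [ray(0,-1) blocked at (0,3); ray(1,0) blocked at (5,4); ray(1,1) blocked at (1,5)]
  BR@(5,4): attacks (5,5) (5,3) (5,2) (4,4) (3,4) (2,4) (1,4) (0,4) [ray(0,-1) blocked at (5,2); ray(-1,0) blocked at (0,4)]
Union (16 distinct): (0,3) (0,4) (0,5) (1,3) (1,4) (1,5) (2,2) (2,4) (3,1) (3,4) (4,0) (4,4) (5,2) (5,3) (5,4) (5,5)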